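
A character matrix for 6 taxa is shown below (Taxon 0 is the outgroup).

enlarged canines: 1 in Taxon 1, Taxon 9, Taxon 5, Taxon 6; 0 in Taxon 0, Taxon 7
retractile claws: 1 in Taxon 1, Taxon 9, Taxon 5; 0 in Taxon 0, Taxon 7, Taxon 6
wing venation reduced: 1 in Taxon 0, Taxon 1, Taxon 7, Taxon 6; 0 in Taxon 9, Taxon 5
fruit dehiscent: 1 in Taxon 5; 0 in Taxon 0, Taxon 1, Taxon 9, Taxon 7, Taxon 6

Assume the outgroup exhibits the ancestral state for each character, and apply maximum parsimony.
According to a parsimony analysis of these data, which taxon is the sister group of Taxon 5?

Taxon 9

Character polarity is set by the outgroup: the derived state is whichever differs from the outgroup's state, so for wing venation reduced the derived state is '0', and for the remaining characters it is '1'.
enlarged canines: derived state '1' in Taxon 1, Taxon 5, Taxon 6, and Taxon 9 only — synapomorphy for {Taxon 1, Taxon 5, Taxon 6, Taxon 9}.
Only Taxon 1, Taxon 5, and Taxon 9 show the derived state '1' for retractile claws, supporting them as a clade.
wing venation reduced: derived state '0' in Taxon 5 and Taxon 9 only — synapomorphy for {Taxon 5, Taxon 9}.
fruit dehiscent: derived state '1' in Taxon 5 only — an autapomorphy, so it tells us nothing about relationships among taxa.
Most parsimonious ingroup topology: (((Taxon 1,(Taxon 9,Taxon 5)),Taxon 6),Taxon 7).
Taxon 5 and Taxon 9 form a cherry on this tree, so they are sister taxa.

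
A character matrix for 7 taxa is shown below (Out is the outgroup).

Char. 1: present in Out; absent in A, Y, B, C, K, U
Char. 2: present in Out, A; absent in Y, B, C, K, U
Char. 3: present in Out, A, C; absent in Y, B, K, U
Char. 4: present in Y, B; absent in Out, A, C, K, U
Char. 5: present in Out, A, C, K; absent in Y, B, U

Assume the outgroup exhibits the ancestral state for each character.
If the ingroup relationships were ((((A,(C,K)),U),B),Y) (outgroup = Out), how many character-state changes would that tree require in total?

10

Map each character onto ((((A,(C,K)),U),B),Y) (rooted by Out) and count the minimum state changes it requires (Fitch parsimony):
Char. 1: 1; Char. 2: 2; Char. 3: 3; Char. 4: 2; Char. 5: 2.
Total tree length = 10.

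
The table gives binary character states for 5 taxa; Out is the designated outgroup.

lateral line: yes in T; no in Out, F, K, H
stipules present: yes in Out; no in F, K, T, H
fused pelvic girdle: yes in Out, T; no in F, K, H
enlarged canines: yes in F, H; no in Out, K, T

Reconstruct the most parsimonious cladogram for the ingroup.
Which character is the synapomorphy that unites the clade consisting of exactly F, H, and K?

Character polarity is set by the outgroup: the derived state is whichever differs from the outgroup's state, so for stipules present, fused pelvic girdle the derived state is 'no', and for the remaining characters it is 'yes'.
lateral line: derived state 'yes' in T only — an autapomorphy, so it tells us nothing about relationships among taxa.
All ingroup taxa share the derived state 'no' for stipules present; it defines the ingroup but does not resolve relationships within it.
fused pelvic girdle (derived state 'no') is shared by F, H, and K — a synapomorphy uniting that clade.
Only F and H show the derived state 'yes' for enlarged canines, supporting them as a clade.
Most parsimonious ingroup topology: (((F,H),K),T).
The clade {F, H, K} is supported by fused pelvic girdle: its derived state 'no' occurs in exactly those taxa and in no other taxon (including the outgroup).

fused pelvic girdle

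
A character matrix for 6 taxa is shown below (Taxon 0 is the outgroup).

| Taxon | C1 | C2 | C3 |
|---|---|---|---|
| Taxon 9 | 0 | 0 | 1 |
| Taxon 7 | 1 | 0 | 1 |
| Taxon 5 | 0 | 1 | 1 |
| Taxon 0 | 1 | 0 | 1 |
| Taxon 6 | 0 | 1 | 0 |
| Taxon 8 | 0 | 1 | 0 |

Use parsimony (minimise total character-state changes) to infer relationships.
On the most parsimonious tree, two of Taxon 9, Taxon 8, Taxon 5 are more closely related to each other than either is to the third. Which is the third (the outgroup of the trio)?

Character polarity is set by the outgroup: the derived state is whichever differs from the outgroup's state, so for C1, C3 the derived state is '0', and for the remaining characters it is '1'.
C1: derived state '0' in Taxon 5, Taxon 6, Taxon 8, and Taxon 9 only — synapomorphy for {Taxon 5, Taxon 6, Taxon 8, Taxon 9}.
C2: derived state '1' in Taxon 5, Taxon 6, and Taxon 8 only — synapomorphy for {Taxon 5, Taxon 6, Taxon 8}.
Only Taxon 6 and Taxon 8 show the derived state '0' for C3, supporting them as a clade.
Most parsimonious ingroup topology: ((((Taxon 8,Taxon 6),Taxon 5),Taxon 9),Taxon 7).
Taxon 5 and Taxon 8 share a more recent common ancestor with each other than either does with Taxon 9, so Taxon 9 is the least closely related of the three.

Taxon 9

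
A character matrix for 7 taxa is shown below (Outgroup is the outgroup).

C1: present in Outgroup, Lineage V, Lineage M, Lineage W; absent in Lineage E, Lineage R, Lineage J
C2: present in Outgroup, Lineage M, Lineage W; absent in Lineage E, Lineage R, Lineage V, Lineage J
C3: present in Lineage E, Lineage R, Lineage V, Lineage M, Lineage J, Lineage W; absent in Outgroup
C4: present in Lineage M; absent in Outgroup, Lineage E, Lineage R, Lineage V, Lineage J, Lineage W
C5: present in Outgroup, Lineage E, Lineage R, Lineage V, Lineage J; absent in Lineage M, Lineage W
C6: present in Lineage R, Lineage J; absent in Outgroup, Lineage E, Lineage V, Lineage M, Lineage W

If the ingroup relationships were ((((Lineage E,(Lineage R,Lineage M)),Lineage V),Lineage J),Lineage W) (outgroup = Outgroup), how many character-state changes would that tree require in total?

11

Map each character onto ((((Lineage E,(Lineage R,Lineage M)),Lineage V),Lineage J),Lineage W) (rooted by Outgroup) and count the minimum state changes it requires (Fitch parsimony):
C1: 3; C2: 2; C3: 1; C4: 1; C5: 2; C6: 2.
Total tree length = 11.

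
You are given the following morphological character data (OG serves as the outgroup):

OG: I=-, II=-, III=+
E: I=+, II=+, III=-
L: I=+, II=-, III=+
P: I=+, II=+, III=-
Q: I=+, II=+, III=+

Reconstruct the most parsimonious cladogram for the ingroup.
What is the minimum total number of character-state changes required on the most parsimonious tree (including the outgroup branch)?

3

Character polarity is set by the outgroup: the derived state is whichever differs from the outgroup's state, so for III the derived state is '-', and for the remaining characters it is '+'.
All ingroup taxa share the derived state '+' for I; it defines the ingroup but does not resolve relationships within it.
II: derived state '+' in E, P, and Q only — synapomorphy for {E, P, Q}.
III (derived state '-') is shared by E and P — a synapomorphy uniting that clade.
Most parsimonious ingroup topology: (((E,P),Q),L).
Changes per character on this tree: I: 1; II: 1; III: 1.
Total = 3.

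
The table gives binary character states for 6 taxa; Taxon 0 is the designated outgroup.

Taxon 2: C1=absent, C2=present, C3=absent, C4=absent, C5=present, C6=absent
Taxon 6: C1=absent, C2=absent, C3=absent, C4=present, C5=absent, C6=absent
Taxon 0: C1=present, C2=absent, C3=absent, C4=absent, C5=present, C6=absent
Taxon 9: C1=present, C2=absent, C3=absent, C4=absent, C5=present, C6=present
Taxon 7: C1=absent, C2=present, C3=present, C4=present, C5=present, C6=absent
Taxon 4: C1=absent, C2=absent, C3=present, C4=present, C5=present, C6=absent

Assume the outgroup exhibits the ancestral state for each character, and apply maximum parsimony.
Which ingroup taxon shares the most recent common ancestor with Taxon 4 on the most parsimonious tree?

Taxon 7

Character polarity is set by the outgroup: the derived state is whichever differs from the outgroup's state, so for C1, C5 the derived state is 'absent', and for the remaining characters it is 'present'.
C1 (derived state 'absent') is shared by Taxon 2, Taxon 4, Taxon 6, and Taxon 7 — a synapomorphy uniting that clade.
C2 groups Taxon 2 and Taxon 7, which is incompatible with the clades supported by the remaining characters; treating it as convergent (homoplasy) costs fewer steps than any alternative tree.
Only Taxon 4 and Taxon 7 show the derived state 'present' for C3, supporting them as a clade.
C4 (derived state 'present') is shared by Taxon 4, Taxon 6, and Taxon 7 — a synapomorphy uniting that clade.
C5: derived state 'absent' in Taxon 6 only — an autapomorphy, so it tells us nothing about relationships among taxa.
C6: derived state 'present' in Taxon 9 only — an autapomorphy, so it tells us nothing about relationships among taxa.
Most parsimonious ingroup topology: (Taxon 9,((Taxon 6,(Taxon 7,Taxon 4)),Taxon 2)).
Taxon 4 and Taxon 7 form a cherry on this tree, so they are sister taxa.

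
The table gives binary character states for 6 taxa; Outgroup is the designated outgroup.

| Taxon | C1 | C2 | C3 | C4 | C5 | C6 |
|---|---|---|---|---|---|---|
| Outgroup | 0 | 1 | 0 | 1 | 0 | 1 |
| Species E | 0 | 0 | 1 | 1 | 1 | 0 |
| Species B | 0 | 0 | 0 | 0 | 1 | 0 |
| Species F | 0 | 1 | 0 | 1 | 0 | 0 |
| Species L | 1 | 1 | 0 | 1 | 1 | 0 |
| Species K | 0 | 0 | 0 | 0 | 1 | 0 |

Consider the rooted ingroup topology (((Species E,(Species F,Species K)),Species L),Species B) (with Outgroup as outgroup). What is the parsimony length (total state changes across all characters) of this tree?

Map each character onto (((Species E,(Species F,Species K)),Species L),Species B) (rooted by Outgroup) and count the minimum state changes it requires (Fitch parsimony):
C1: 1; C2: 3; C3: 1; C4: 2; C5: 2; C6: 1.
Total tree length = 10.

10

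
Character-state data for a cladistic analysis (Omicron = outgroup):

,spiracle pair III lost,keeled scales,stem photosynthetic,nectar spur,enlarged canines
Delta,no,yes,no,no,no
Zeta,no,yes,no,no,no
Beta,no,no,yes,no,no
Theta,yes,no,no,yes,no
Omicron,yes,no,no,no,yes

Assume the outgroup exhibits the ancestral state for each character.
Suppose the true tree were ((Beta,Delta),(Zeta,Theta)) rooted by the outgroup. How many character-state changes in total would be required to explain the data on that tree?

Map each character onto ((Beta,Delta),(Zeta,Theta)) (rooted by Omicron) and count the minimum state changes it requires (Fitch parsimony):
spiracle pair III lost: 2; keeled scales: 2; stem photosynthetic: 1; nectar spur: 1; enlarged canines: 1.
Total tree length = 7.

7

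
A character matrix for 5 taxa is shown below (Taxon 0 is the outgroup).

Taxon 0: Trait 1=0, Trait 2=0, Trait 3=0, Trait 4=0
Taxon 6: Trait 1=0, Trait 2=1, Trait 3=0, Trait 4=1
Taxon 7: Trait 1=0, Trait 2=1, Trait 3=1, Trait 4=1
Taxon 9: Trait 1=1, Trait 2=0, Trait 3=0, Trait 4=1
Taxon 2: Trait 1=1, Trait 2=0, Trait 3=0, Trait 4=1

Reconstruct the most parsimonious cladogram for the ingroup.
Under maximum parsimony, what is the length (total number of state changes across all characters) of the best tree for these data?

4

The outgroup has state '0' for every character, so '1' is the derived state throughout.
Only Taxon 2 and Taxon 9 show the derived state '1' for Trait 1, supporting them as a clade.
Trait 2: derived state '1' in Taxon 6 and Taxon 7 only — synapomorphy for {Taxon 6, Taxon 7}.
Trait 3 (derived state '1') is unique to Taxon 7 (autapomorphy; uninformative for grouping).
Trait 4 (derived state '1') is shared by all ingroup taxa — unites the whole ingroup.
Most parsimonious ingroup topology: ((Taxon 6,Taxon 7),(Taxon 9,Taxon 2)).
Changes per character on this tree: Trait 1: 1; Trait 2: 1; Trait 3: 1; Trait 4: 1.
Total = 4.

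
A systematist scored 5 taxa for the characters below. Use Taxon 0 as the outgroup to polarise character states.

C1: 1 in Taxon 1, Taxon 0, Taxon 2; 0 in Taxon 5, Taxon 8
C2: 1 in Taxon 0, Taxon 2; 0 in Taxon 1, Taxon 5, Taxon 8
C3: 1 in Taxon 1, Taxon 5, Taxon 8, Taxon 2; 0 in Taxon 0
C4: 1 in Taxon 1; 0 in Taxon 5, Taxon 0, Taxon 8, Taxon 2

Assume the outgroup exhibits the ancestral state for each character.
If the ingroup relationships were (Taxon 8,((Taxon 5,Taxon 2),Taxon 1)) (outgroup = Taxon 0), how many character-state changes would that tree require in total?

6

Map each character onto (Taxon 8,((Taxon 5,Taxon 2),Taxon 1)) (rooted by Taxon 0) and count the minimum state changes it requires (Fitch parsimony):
C1: 2; C2: 2; C3: 1; C4: 1.
Total tree length = 6.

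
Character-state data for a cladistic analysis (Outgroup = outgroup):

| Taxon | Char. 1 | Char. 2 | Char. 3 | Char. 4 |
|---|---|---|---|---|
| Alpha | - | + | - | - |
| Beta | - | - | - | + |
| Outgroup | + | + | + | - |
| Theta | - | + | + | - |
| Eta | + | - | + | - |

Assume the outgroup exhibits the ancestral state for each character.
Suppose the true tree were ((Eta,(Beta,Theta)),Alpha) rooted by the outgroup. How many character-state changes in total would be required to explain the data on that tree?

7

Map each character onto ((Eta,(Beta,Theta)),Alpha) (rooted by Outgroup) and count the minimum state changes it requires (Fitch parsimony):
Char. 1: 2; Char. 2: 2; Char. 3: 2; Char. 4: 1.
Total tree length = 7.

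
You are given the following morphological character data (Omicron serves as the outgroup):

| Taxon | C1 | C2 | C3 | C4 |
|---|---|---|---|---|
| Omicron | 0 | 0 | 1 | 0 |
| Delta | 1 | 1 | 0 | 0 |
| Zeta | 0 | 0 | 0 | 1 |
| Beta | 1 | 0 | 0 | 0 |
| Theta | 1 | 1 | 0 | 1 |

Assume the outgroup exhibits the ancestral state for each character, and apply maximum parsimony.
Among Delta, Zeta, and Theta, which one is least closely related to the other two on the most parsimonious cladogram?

Zeta

Character polarity is set by the outgroup: the derived state is whichever differs from the outgroup's state, so for C3 the derived state is '0', and for the remaining characters it is '1'.
C1 (derived state '1') is shared by Beta, Delta, and Theta — a synapomorphy uniting that clade.
C2 (derived state '1') is shared by Delta and Theta — a synapomorphy uniting that clade.
All ingroup taxa share the derived state '0' for C3; it defines the ingroup but does not resolve relationships within it.
C4 groups Theta and Zeta, which is incompatible with the clades supported by the remaining characters; treating it as convergent (homoplasy) costs fewer steps than any alternative tree.
Most parsimonious ingroup topology: (((Delta,Theta),Beta),Zeta).
Theta and Delta share a more recent common ancestor with each other than either does with Zeta, so Zeta is the least closely related of the three.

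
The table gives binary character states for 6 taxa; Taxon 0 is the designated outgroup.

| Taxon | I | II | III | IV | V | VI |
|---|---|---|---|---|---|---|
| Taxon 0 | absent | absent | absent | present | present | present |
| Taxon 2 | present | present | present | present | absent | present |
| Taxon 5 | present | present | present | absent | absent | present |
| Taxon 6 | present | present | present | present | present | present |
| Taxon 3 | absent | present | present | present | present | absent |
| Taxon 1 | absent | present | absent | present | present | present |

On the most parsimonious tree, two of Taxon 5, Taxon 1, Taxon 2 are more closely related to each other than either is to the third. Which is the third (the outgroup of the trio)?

Character polarity is set by the outgroup: the derived state is whichever differs from the outgroup's state, so for IV, V, VI the derived state is 'absent', and for the remaining characters it is 'present'.
Only Taxon 2, Taxon 5, and Taxon 6 show the derived state 'present' for I, supporting them as a clade.
All ingroup taxa share the derived state 'present' for II; it defines the ingroup but does not resolve relationships within it.
III: derived state 'present' in Taxon 2, Taxon 3, Taxon 5, and Taxon 6 only — synapomorphy for {Taxon 2, Taxon 3, Taxon 5, Taxon 6}.
IV (derived state 'absent') is unique to Taxon 5 (autapomorphy; uninformative for grouping).
V: derived state 'absent' in Taxon 2 and Taxon 5 only — synapomorphy for {Taxon 2, Taxon 5}.
VI: derived state 'absent' in Taxon 3 only — an autapomorphy, so it tells us nothing about relationships among taxa.
Most parsimonious ingroup topology: ((((Taxon 2,Taxon 5),Taxon 6),Taxon 3),Taxon 1).
Taxon 2 and Taxon 5 share a more recent common ancestor with each other than either does with Taxon 1, so Taxon 1 is the least closely related of the three.

Taxon 1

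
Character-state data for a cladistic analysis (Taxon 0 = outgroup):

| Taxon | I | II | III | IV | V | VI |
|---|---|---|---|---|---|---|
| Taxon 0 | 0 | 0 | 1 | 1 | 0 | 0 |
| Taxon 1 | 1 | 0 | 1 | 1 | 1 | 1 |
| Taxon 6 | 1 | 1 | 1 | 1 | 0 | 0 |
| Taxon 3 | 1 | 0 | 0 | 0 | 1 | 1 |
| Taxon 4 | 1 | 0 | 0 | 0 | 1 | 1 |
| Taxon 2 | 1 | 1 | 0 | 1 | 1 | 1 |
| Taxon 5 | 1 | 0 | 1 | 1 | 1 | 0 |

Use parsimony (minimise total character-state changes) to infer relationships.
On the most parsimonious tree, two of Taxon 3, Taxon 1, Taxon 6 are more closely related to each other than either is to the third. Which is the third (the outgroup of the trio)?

Character polarity is set by the outgroup: the derived state is whichever differs from the outgroup's state, so for III, IV the derived state is '0', and for the remaining characters it is '1'.
I (derived state '1') is shared by all ingroup taxa — unites the whole ingroup.
II groups Taxon 2 and Taxon 6, which is incompatible with the clades supported by the remaining characters; treating it as convergent (homoplasy) costs fewer steps than any alternative tree.
III: derived state '0' in Taxon 2, Taxon 3, and Taxon 4 only — synapomorphy for {Taxon 2, Taxon 3, Taxon 4}.
Only Taxon 3 and Taxon 4 show the derived state '0' for IV, supporting them as a clade.
V: derived state '1' in Taxon 1, Taxon 2, Taxon 3, Taxon 4, and Taxon 5 only — synapomorphy for {Taxon 1, Taxon 2, Taxon 3, Taxon 4, Taxon 5}.
Only Taxon 1, Taxon 2, Taxon 3, and Taxon 4 show the derived state '1' for VI, supporting them as a clade.
Most parsimonious ingroup topology: (((Taxon 1,((Taxon 3,Taxon 4),Taxon 2)),Taxon 5),Taxon 6).
Taxon 3 and Taxon 1 share a more recent common ancestor with each other than either does with Taxon 6, so Taxon 6 is the least closely related of the three.

Taxon 6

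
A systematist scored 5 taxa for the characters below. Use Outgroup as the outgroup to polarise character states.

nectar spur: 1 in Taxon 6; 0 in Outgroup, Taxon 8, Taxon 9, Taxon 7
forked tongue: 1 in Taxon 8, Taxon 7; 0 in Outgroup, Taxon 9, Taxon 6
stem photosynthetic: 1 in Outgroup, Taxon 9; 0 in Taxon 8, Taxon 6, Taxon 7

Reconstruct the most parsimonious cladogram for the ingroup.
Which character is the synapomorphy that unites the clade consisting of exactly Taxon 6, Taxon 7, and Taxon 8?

stem photosynthetic

Character polarity is set by the outgroup: the derived state is whichever differs from the outgroup's state, so for stem photosynthetic the derived state is '0', and for the remaining characters it is '1'.
nectar spur (derived state '1') is unique to Taxon 6 (autapomorphy; uninformative for grouping).
Only Taxon 7 and Taxon 8 show the derived state '1' for forked tongue, supporting them as a clade.
stem photosynthetic: derived state '0' in Taxon 6, Taxon 7, and Taxon 8 only — synapomorphy for {Taxon 6, Taxon 7, Taxon 8}.
Most parsimonious ingroup topology: (((Taxon 8,Taxon 7),Taxon 6),Taxon 9).
The clade {Taxon 6, Taxon 7, Taxon 8} is supported by stem photosynthetic: its derived state '0' occurs in exactly those taxa and in no other taxon (including the outgroup).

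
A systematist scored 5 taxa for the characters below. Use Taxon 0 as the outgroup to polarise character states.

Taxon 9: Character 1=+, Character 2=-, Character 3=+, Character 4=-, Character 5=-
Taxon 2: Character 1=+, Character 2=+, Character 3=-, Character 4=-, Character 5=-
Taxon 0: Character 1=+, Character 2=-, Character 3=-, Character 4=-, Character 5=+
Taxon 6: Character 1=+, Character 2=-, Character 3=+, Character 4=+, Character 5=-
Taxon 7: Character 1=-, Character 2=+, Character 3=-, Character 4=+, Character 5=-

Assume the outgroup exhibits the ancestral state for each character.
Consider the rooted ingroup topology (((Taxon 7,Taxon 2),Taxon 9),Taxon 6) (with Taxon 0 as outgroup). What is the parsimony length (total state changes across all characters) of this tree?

7

Map each character onto (((Taxon 7,Taxon 2),Taxon 9),Taxon 6) (rooted by Taxon 0) and count the minimum state changes it requires (Fitch parsimony):
Character 1: 1; Character 2: 1; Character 3: 2; Character 4: 2; Character 5: 1.
Total tree length = 7.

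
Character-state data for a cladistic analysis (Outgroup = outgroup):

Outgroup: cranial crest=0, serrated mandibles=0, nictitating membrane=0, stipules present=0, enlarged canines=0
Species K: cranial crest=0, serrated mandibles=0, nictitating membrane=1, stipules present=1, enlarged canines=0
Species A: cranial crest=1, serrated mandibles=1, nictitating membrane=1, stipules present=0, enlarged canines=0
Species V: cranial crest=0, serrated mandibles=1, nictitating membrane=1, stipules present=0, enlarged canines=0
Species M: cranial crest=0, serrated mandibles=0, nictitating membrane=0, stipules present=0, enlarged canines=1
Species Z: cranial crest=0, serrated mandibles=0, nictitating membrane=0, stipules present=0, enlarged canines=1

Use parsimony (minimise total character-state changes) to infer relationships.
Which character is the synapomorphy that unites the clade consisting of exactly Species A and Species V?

The outgroup has state '0' for every character, so '1' is the derived state throughout.
cranial crest: derived state '1' in Species A only — an autapomorphy, so it tells us nothing about relationships among taxa.
serrated mandibles (derived state '1') is shared by Species A and Species V — a synapomorphy uniting that clade.
Only Species A, Species K, and Species V show the derived state '1' for nictitating membrane, supporting them as a clade.
stipules present (derived state '1') is unique to Species K (autapomorphy; uninformative for grouping).
Only Species M and Species Z show the derived state '1' for enlarged canines, supporting them as a clade.
Most parsimonious ingroup topology: ((Species K,(Species A,Species V)),(Species M,Species Z)).
The clade {Species A, Species V} is supported by serrated mandibles: its derived state '1' occurs in exactly those taxa and in no other taxon (including the outgroup).

serrated mandibles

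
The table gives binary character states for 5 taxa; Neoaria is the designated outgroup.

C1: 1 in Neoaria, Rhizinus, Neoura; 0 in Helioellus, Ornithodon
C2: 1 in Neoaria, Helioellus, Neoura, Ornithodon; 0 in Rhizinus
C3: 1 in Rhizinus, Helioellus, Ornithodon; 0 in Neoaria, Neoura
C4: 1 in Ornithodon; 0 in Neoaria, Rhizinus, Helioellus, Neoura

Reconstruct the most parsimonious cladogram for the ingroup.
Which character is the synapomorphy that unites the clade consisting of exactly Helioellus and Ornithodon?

Character polarity is set by the outgroup: the derived state is whichever differs from the outgroup's state, so for C1, C2 the derived state is '0', and for the remaining characters it is '1'.
C1: derived state '0' in Helioellus and Ornithodon only — synapomorphy for {Helioellus, Ornithodon}.
C2 (derived state '0') is unique to Rhizinus (autapomorphy; uninformative for grouping).
Only Helioellus, Ornithodon, and Rhizinus show the derived state '1' for C3, supporting them as a clade.
C4: derived state '1' in Ornithodon only — an autapomorphy, so it tells us nothing about relationships among taxa.
Most parsimonious ingroup topology: ((Rhizinus,(Helioellus,Ornithodon)),Neoura).
The clade {Helioellus, Ornithodon} is supported by C1: its derived state '0' occurs in exactly those taxa and in no other taxon (including the outgroup).

C1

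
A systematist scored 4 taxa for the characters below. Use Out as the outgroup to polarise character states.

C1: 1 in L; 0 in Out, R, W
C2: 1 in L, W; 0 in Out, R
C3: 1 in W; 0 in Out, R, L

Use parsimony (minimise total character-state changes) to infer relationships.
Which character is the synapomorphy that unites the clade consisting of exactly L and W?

C2

The outgroup has state '0' for every character, so '1' is the derived state throughout.
C1: derived state '1' in L only — an autapomorphy, so it tells us nothing about relationships among taxa.
C2: derived state '1' in L and W only — synapomorphy for {L, W}.
C3 (derived state '1') is unique to W (autapomorphy; uninformative for grouping).
Most parsimonious ingroup topology: (R,(L,W)).
The clade {L, W} is supported by C2: its derived state '1' occurs in exactly those taxa and in no other taxon (including the outgroup).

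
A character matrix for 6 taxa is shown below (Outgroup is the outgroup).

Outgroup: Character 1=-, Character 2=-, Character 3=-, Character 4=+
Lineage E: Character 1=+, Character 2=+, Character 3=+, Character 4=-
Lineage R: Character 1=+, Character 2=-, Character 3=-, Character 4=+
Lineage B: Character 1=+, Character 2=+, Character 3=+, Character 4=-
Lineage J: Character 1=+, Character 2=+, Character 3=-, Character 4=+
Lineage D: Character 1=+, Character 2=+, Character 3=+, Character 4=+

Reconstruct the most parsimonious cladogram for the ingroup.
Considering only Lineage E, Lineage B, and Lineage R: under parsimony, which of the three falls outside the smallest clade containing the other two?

Character polarity is set by the outgroup: the derived state is whichever differs from the outgroup's state, so for Character 4 the derived state is '-', and for the remaining characters it is '+'.
All ingroup taxa share the derived state '+' for Character 1; it defines the ingroup but does not resolve relationships within it.
Only Lineage B, Lineage D, Lineage E, and Lineage J show the derived state '+' for Character 2, supporting them as a clade.
Only Lineage B, Lineage D, and Lineage E show the derived state '+' for Character 3, supporting them as a clade.
Character 4 (derived state '-') is shared by Lineage B and Lineage E — a synapomorphy uniting that clade.
Most parsimonious ingroup topology: ((((Lineage E,Lineage B),Lineage D),Lineage J),Lineage R).
Lineage E and Lineage B share a more recent common ancestor with each other than either does with Lineage R, so Lineage R is the least closely related of the three.

Lineage R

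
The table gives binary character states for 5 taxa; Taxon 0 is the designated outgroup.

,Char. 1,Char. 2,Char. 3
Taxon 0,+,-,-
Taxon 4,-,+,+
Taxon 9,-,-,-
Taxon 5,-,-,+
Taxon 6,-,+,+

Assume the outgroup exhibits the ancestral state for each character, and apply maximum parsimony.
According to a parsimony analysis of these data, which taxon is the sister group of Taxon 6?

Character polarity is set by the outgroup: the derived state is whichever differs from the outgroup's state, so for Char. 1 the derived state is '-', and for the remaining characters it is '+'.
All ingroup taxa share the derived state '-' for Char. 1; it defines the ingroup but does not resolve relationships within it.
Char. 2: derived state '+' in Taxon 4 and Taxon 6 only — synapomorphy for {Taxon 4, Taxon 6}.
Only Taxon 4, Taxon 5, and Taxon 6 show the derived state '+' for Char. 3, supporting them as a clade.
Most parsimonious ingroup topology: (((Taxon 4,Taxon 6),Taxon 5),Taxon 9).
Taxon 6 and Taxon 4 form a cherry on this tree, so they are sister taxa.

Taxon 4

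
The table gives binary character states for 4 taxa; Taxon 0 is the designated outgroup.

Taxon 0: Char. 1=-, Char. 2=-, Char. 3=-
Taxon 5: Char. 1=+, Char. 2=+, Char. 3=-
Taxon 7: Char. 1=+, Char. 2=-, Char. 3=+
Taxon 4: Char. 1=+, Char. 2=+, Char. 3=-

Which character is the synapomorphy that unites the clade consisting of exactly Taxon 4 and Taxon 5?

The outgroup has state '-' for every character, so '+' is the derived state throughout.
All ingroup taxa share the derived state '+' for Char. 1; it defines the ingroup but does not resolve relationships within it.
Char. 2: derived state '+' in Taxon 4 and Taxon 5 only — synapomorphy for {Taxon 4, Taxon 5}.
Char. 3 (derived state '+') is unique to Taxon 7 (autapomorphy; uninformative for grouping).
Most parsimonious ingroup topology: ((Taxon 5,Taxon 4),Taxon 7).
The clade {Taxon 4, Taxon 5} is supported by Char. 2: its derived state '+' occurs in exactly those taxa and in no other taxon (including the outgroup).

Char. 2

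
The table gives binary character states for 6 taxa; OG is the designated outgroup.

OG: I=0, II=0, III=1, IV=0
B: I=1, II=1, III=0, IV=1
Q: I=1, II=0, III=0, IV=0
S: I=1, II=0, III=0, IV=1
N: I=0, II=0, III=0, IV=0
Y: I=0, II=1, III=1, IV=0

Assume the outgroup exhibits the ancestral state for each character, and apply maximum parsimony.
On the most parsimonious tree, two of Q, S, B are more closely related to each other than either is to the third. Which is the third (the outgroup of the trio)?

Q

Character polarity is set by the outgroup: the derived state is whichever differs from the outgroup's state, so for III the derived state is '0', and for the remaining characters it is '1'.
I (derived state '1') is shared by B, Q, and S — a synapomorphy uniting that clade.
II groups B and Y, which is incompatible with the clades supported by the remaining characters; treating it as convergent (homoplasy) costs fewer steps than any alternative tree.
III: derived state '0' in B, N, Q, and S only — synapomorphy for {B, N, Q, S}.
IV: derived state '1' in B and S only — synapomorphy for {B, S}.
Most parsimonious ingroup topology: ((((B,S),Q),N),Y).
S and B share a more recent common ancestor with each other than either does with Q, so Q is the least closely related of the three.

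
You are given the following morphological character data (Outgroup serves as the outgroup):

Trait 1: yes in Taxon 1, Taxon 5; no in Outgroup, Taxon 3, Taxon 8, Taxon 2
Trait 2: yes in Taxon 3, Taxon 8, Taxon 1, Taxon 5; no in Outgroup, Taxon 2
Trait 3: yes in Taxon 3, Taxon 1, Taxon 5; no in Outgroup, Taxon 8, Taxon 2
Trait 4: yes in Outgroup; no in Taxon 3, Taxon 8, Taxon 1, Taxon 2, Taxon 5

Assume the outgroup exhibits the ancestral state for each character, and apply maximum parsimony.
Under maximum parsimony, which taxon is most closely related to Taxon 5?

Character polarity is set by the outgroup: the derived state is whichever differs from the outgroup's state, so for Trait 4 the derived state is 'no', and for the remaining characters it is 'yes'.
Trait 1: derived state 'yes' in Taxon 1 and Taxon 5 only — synapomorphy for {Taxon 1, Taxon 5}.
Trait 2 (derived state 'yes') is shared by Taxon 1, Taxon 3, Taxon 5, and Taxon 8 — a synapomorphy uniting that clade.
Trait 3 (derived state 'yes') is shared by Taxon 1, Taxon 3, and Taxon 5 — a synapomorphy uniting that clade.
Trait 4 (derived state 'no') is shared by all ingroup taxa — unites the whole ingroup.
Most parsimonious ingroup topology: (((Taxon 3,(Taxon 1,Taxon 5)),Taxon 8),Taxon 2).
Taxon 5 and Taxon 1 form a cherry on this tree, so they are sister taxa.

Taxon 1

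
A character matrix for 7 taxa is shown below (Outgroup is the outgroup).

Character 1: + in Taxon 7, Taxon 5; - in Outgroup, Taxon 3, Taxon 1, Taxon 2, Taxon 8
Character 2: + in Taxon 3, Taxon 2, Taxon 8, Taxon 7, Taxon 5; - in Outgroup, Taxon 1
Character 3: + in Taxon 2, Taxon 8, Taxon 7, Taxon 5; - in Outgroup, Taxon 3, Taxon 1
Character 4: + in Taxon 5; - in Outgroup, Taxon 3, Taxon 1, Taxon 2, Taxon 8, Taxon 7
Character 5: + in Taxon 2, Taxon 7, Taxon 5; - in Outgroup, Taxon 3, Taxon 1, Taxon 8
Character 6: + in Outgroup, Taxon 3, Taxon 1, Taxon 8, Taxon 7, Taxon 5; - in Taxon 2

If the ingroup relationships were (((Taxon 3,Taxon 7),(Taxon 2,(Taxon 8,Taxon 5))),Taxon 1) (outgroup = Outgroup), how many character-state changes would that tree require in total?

Map each character onto (((Taxon 3,Taxon 7),(Taxon 2,(Taxon 8,Taxon 5))),Taxon 1) (rooted by Outgroup) and count the minimum state changes it requires (Fitch parsimony):
Character 1: 2; Character 2: 1; Character 3: 2; Character 4: 1; Character 5: 3; Character 6: 1.
Total tree length = 10.

10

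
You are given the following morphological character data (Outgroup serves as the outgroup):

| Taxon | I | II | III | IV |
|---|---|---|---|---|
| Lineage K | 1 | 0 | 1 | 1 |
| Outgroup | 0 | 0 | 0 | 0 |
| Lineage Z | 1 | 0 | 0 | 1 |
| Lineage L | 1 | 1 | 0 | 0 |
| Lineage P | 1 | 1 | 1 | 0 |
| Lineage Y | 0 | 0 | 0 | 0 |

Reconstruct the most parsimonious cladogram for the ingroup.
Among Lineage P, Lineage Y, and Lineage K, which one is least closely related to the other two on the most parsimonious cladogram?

The outgroup has state '0' for every character, so '1' is the derived state throughout.
I: derived state '1' in Lineage K, Lineage L, Lineage P, and Lineage Z only — synapomorphy for {Lineage K, Lineage L, Lineage P, Lineage Z}.
Only Lineage L and Lineage P show the derived state '1' for II, supporting them as a clade.
III (state '1') occurs in Lineage K and Lineage P but conflicts with the nesting implied by the other characters — most parsimoniously interpreted as homoplasy.
Only Lineage K and Lineage Z show the derived state '1' for IV, supporting them as a clade.
Most parsimonious ingroup topology: (Lineage Y,((Lineage L,Lineage P),(Lineage K,Lineage Z))).
Lineage K and Lineage P share a more recent common ancestor with each other than either does with Lineage Y, so Lineage Y is the least closely related of the three.

Lineage Y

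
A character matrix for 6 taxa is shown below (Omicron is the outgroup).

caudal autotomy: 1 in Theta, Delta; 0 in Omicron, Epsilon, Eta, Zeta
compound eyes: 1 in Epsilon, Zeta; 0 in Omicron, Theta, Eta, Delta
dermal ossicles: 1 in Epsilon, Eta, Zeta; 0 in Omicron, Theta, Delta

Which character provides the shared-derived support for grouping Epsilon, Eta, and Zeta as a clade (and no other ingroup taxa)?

The outgroup has state '0' for every character, so '1' is the derived state throughout.
caudal autotomy (derived state '1') is shared by Delta and Theta — a synapomorphy uniting that clade.
compound eyes: derived state '1' in Epsilon and Zeta only — synapomorphy for {Epsilon, Zeta}.
Only Epsilon, Eta, and Zeta show the derived state '1' for dermal ossicles, supporting them as a clade.
Most parsimonious ingroup topology: ((Theta,Delta),((Epsilon,Zeta),Eta)).
The clade {Epsilon, Eta, Zeta} is supported by dermal ossicles: its derived state '1' occurs in exactly those taxa and in no other taxon (including the outgroup).

dermal ossicles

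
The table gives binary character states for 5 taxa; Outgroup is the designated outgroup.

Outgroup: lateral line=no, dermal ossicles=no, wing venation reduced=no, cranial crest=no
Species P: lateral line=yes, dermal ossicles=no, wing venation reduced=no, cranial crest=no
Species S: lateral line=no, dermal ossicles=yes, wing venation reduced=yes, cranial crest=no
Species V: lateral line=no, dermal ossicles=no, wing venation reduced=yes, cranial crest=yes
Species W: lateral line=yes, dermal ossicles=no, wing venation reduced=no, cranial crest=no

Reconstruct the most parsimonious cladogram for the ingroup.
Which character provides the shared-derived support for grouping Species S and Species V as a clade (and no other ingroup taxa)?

wing venation reduced

The outgroup has state 'no' for every character, so 'yes' is the derived state throughout.
lateral line (derived state 'yes') is shared by Species P and Species W — a synapomorphy uniting that clade.
dermal ossicles (derived state 'yes') is unique to Species S (autapomorphy; uninformative for grouping).
Only Species S and Species V show the derived state 'yes' for wing venation reduced, supporting them as a clade.
cranial crest (derived state 'yes') is unique to Species V (autapomorphy; uninformative for grouping).
Most parsimonious ingroup topology: ((Species P,Species W),(Species S,Species V)).
The clade {Species S, Species V} is supported by wing venation reduced: its derived state 'yes' occurs in exactly those taxa and in no other taxon (including the outgroup).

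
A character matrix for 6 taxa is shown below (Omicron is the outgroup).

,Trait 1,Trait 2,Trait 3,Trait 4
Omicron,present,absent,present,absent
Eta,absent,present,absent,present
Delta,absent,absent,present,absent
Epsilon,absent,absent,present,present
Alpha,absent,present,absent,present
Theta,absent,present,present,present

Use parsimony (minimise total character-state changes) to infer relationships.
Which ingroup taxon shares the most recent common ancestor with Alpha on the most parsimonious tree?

Character polarity is set by the outgroup: the derived state is whichever differs from the outgroup's state, so for Trait 1, Trait 3 the derived state is 'absent', and for the remaining characters it is 'present'.
All ingroup taxa share the derived state 'absent' for Trait 1; it defines the ingroup but does not resolve relationships within it.
Trait 2 (derived state 'present') is shared by Alpha, Eta, and Theta — a synapomorphy uniting that clade.
Only Alpha and Eta show the derived state 'absent' for Trait 3, supporting them as a clade.
Trait 4: derived state 'present' in Alpha, Epsilon, Eta, and Theta only — synapomorphy for {Alpha, Epsilon, Eta, Theta}.
Most parsimonious ingroup topology: ((((Eta,Alpha),Theta),Epsilon),Delta).
Alpha and Eta form a cherry on this tree, so they are sister taxa.

Eta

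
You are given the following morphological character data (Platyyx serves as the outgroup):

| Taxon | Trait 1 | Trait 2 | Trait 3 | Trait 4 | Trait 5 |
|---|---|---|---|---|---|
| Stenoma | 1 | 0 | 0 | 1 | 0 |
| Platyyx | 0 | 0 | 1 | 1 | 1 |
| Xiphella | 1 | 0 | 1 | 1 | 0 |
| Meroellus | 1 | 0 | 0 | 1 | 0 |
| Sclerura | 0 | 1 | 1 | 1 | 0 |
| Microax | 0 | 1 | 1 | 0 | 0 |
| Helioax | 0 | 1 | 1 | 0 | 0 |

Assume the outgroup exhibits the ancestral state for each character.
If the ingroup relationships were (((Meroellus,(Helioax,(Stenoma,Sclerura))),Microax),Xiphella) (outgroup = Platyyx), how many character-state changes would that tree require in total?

Map each character onto (((Meroellus,(Helioax,(Stenoma,Sclerura))),Microax),Xiphella) (rooted by Platyyx) and count the minimum state changes it requires (Fitch parsimony):
Trait 1: 3; Trait 2: 3; Trait 3: 2; Trait 4: 2; Trait 5: 1.
Total tree length = 11.

11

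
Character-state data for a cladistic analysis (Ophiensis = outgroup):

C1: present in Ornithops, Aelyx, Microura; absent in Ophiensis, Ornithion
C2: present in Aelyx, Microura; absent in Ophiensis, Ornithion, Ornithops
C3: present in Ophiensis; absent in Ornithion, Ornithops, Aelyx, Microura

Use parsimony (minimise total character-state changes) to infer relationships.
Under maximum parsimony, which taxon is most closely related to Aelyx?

Microura

Character polarity is set by the outgroup: the derived state is whichever differs from the outgroup's state, so for C3 the derived state is 'absent', and for the remaining characters it is 'present'.
Only Aelyx, Microura, and Ornithops show the derived state 'present' for C1, supporting them as a clade.
C2: derived state 'present' in Aelyx and Microura only — synapomorphy for {Aelyx, Microura}.
C3 (derived state 'absent') is shared by all ingroup taxa — unites the whole ingroup.
Most parsimonious ingroup topology: (Ornithion,(Ornithops,(Aelyx,Microura))).
Aelyx and Microura form a cherry on this tree, so they are sister taxa.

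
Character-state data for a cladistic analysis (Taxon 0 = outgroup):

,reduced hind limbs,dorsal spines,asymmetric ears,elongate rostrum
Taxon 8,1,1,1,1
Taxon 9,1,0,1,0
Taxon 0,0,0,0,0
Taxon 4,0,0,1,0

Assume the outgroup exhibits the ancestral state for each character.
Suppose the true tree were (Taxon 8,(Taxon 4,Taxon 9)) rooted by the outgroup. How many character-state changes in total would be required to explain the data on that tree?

Map each character onto (Taxon 8,(Taxon 4,Taxon 9)) (rooted by Taxon 0) and count the minimum state changes it requires (Fitch parsimony):
reduced hind limbs: 2; dorsal spines: 1; asymmetric ears: 1; elongate rostrum: 1.
Total tree length = 5.

5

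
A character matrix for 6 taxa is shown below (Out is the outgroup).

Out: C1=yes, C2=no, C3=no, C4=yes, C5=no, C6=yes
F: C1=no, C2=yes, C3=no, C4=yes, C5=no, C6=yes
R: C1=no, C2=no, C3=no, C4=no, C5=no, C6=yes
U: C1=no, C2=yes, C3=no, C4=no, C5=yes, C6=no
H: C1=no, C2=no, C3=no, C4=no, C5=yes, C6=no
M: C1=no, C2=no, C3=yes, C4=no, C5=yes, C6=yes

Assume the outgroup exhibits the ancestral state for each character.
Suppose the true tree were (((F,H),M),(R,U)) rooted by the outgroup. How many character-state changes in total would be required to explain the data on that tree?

Map each character onto (((F,H),M),(R,U)) (rooted by Out) and count the minimum state changes it requires (Fitch parsimony):
C1: 1; C2: 2; C3: 1; C4: 2; C5: 3; C6: 2.
Total tree length = 11.

11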